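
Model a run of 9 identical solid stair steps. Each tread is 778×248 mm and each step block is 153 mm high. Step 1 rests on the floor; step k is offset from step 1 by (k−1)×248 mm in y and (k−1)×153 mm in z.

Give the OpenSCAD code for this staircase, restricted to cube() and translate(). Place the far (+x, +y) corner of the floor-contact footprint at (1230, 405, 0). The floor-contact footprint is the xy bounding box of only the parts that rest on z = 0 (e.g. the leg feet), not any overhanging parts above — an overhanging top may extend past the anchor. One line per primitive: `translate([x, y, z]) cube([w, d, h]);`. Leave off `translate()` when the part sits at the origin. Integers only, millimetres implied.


translate([452, 157, 0]) cube([778, 248, 153]);
translate([452, 405, 153]) cube([778, 248, 153]);
translate([452, 653, 306]) cube([778, 248, 153]);
translate([452, 901, 459]) cube([778, 248, 153]);
translate([452, 1149, 612]) cube([778, 248, 153]);
translate([452, 1397, 765]) cube([778, 248, 153]);
translate([452, 1645, 918]) cube([778, 248, 153]);
translate([452, 1893, 1071]) cube([778, 248, 153]);
translate([452, 2141, 1224]) cube([778, 248, 153]);


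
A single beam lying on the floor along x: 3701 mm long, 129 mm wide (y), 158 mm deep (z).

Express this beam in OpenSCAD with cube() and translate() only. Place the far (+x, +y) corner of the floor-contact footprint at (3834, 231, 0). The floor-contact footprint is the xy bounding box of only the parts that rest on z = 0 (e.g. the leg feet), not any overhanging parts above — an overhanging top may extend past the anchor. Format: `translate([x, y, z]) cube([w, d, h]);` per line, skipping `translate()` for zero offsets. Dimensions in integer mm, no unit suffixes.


translate([133, 102, 0]) cube([3701, 129, 158]);


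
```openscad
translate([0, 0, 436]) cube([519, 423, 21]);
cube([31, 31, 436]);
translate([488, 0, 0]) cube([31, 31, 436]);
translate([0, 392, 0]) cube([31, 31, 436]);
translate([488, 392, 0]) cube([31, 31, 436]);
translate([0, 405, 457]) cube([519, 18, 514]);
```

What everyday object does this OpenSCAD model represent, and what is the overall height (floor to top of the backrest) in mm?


A chair. The overall height is 971 mm.

A slab on four corner posts with a tall panel at the back — a chair. The seat slab sits at z = 436 with thickness 21, and the 514 mm backrest starts at the seat top, so the overall height is 436 + 21 + 514 = 971 mm.


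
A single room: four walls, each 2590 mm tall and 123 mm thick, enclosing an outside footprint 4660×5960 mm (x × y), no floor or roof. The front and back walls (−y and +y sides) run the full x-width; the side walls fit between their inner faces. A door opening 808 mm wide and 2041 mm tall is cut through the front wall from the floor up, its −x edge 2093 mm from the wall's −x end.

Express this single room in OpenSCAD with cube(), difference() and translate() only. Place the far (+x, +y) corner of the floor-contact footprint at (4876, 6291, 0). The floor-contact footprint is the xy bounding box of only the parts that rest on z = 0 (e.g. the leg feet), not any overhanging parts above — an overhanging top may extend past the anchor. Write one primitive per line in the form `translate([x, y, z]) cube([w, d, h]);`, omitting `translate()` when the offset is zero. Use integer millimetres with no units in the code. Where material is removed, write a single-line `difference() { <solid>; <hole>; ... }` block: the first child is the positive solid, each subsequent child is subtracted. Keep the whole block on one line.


difference() { translate([216, 331, 0]) cube([4660, 123, 2590]); translate([2309, 331, 0]) cube([808, 123, 2041]); }
translate([216, 6168, 0]) cube([4660, 123, 2590]);
translate([216, 454, 0]) cube([123, 5714, 2590]);
translate([4753, 454, 0]) cube([123, 5714, 2590]);


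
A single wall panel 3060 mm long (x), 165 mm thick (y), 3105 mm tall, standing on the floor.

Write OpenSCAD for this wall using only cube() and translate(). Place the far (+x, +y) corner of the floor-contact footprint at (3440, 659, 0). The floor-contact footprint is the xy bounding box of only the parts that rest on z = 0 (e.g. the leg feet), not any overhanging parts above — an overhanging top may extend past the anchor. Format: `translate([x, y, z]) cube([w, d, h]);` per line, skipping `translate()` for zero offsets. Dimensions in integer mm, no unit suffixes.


translate([380, 494, 0]) cube([3060, 165, 3105]);


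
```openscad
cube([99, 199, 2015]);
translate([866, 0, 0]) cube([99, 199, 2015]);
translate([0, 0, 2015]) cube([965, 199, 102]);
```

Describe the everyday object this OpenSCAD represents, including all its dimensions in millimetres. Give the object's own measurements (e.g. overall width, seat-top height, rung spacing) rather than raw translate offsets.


A door frame. The clear opening is 767 mm wide and 2015 mm high. Two 99 mm wide jambs, 199 mm deep, stand either side of the opening from the floor to the top of the opening. A 102 mm thick head sits across the top of both jambs, spanning the full outside width of the frame.


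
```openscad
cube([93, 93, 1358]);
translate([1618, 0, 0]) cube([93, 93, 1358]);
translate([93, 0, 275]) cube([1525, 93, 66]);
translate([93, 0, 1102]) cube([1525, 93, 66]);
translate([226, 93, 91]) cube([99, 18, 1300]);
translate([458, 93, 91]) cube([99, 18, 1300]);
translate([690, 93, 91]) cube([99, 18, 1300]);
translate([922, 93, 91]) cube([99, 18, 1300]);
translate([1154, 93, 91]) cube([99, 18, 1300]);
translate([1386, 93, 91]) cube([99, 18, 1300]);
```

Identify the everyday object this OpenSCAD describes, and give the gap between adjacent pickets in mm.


A fence section. The picket gap is 133 mm.

Two posts, two rails, 6 pickets — a fence section. Span 1525 mm holds 6 pickets of 99 mm with 7 equal gaps: ⌊(1525 − 6·99) / 7⌋ = 133 mm.


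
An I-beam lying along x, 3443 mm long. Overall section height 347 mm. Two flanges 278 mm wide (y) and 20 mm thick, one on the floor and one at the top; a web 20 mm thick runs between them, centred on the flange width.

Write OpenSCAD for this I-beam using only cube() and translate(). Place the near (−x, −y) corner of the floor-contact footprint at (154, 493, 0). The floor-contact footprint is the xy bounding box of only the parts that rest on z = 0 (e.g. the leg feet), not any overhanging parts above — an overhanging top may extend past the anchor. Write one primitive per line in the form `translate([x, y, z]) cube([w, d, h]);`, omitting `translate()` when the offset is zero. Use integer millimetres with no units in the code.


translate([154, 493, 0]) cube([3443, 278, 20]);
translate([154, 622, 20]) cube([3443, 20, 307]);
translate([154, 493, 327]) cube([3443, 278, 20]);


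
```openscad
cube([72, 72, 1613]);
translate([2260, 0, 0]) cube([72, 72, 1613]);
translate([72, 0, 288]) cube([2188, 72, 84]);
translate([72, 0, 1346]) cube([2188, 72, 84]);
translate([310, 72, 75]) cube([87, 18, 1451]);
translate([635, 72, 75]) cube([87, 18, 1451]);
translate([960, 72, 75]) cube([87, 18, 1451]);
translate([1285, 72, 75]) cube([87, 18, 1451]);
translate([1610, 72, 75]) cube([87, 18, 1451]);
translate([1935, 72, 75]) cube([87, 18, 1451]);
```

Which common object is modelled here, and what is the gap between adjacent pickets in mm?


A fence section. The picket gap is 238 mm.

Two posts, two rails, 6 pickets — a fence section. Span 2188 mm holds 6 pickets of 87 mm with 7 equal gaps: ⌊(2188 − 6·87) / 7⌋ = 238 mm.


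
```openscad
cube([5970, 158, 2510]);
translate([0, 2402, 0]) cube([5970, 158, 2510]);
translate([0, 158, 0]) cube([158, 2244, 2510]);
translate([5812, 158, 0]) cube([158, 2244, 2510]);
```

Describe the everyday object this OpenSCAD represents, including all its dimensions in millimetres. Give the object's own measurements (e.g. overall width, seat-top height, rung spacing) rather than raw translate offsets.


The wall frame of a small rectangular building: four walls, each 2510 mm tall and 158 mm thick, enclosing a footprint 5970 mm (x) by 2560 mm (y) outside-to-outside, with no floor or roof. The front and back walls (the −y and +y sides) span the full width; the two side walls fit between them.


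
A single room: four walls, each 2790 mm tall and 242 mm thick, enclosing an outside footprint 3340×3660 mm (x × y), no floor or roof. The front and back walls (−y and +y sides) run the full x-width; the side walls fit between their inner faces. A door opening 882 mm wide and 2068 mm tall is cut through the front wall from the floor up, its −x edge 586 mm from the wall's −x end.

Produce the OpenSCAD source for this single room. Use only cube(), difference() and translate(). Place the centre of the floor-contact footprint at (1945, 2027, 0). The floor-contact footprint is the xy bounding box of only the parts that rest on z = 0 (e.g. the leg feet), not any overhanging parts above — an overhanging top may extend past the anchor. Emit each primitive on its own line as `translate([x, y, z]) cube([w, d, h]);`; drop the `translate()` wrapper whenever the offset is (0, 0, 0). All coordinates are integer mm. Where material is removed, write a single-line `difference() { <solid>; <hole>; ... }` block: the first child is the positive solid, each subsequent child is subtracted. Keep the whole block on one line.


difference() { translate([275, 197, 0]) cube([3340, 242, 2790]); translate([861, 197, 0]) cube([882, 242, 2068]); }
translate([275, 3615, 0]) cube([3340, 242, 2790]);
translate([275, 439, 0]) cube([242, 3176, 2790]);
translate([3373, 439, 0]) cube([242, 3176, 2790]);


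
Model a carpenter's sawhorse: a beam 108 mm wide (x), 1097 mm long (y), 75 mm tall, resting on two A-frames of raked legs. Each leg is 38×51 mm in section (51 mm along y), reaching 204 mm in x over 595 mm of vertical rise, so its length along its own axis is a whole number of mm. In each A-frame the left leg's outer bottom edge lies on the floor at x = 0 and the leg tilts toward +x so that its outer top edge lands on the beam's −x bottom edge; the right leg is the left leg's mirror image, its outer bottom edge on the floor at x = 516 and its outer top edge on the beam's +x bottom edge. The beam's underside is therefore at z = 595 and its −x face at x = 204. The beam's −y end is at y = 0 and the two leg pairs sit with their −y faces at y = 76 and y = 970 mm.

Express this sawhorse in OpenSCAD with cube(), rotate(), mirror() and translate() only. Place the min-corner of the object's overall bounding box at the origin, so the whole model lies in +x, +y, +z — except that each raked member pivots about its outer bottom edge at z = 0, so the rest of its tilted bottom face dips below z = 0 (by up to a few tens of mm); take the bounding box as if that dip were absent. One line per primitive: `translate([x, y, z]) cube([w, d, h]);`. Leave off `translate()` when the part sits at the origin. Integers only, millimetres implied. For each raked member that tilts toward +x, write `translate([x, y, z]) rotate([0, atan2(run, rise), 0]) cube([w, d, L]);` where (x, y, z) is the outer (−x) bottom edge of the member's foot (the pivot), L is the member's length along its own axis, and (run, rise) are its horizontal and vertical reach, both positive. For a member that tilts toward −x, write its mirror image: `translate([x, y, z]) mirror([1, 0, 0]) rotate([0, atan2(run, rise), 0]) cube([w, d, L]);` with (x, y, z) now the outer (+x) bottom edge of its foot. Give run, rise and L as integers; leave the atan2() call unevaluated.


translate([204, 0, 595]) cube([108, 1097, 75]);
translate([0, 76, 0]) rotate([0, atan2(204, 595), 0]) cube([38, 51, 629]);
translate([516, 76, 0]) mirror([1, 0, 0]) rotate([0, atan2(204, 595), 0]) cube([38, 51, 629]);
translate([0, 970, 0]) rotate([0, atan2(204, 595), 0]) cube([38, 51, 629]);
translate([516, 970, 0]) mirror([1, 0, 0]) rotate([0, atan2(204, 595), 0]) cube([38, 51, 629]);


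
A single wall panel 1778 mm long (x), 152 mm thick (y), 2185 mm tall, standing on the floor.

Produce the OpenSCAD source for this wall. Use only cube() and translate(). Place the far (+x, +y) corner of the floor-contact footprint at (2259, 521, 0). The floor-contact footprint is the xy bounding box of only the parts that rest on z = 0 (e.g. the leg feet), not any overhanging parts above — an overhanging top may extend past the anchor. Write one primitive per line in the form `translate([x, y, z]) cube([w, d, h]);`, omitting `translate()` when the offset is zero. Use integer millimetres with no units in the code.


translate([481, 369, 0]) cube([1778, 152, 2185]);


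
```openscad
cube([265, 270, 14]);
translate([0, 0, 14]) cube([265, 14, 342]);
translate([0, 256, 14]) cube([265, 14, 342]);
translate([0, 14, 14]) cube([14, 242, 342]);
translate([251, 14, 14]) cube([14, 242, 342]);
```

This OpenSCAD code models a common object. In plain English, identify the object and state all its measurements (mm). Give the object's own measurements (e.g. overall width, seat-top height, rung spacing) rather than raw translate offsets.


An open-topped rectangular box: outside dimensions 265×270×356 mm, with a uniform wall and base thickness of 14 mm. The base is a full 265×270 slab on the floor; four walls sit on top of the base. The front and back walls (the −y and +y sides) span the full width; the two side walls fit between them.


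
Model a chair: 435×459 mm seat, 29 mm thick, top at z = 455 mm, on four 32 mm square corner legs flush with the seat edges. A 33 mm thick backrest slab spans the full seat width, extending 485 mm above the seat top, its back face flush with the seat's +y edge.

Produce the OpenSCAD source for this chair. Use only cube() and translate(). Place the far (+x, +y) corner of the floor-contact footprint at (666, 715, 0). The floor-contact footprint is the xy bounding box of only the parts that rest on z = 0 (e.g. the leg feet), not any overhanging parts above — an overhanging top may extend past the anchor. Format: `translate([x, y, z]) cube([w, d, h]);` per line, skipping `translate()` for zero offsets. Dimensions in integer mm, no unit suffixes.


// leg_h = 455 - 29 = 426
translate([231, 256, 426]) cube([435, 459, 29]);
translate([231, 256, 0]) cube([32, 32, 426]);
translate([634, 256, 0]) cube([32, 32, 426]);
translate([231, 683, 0]) cube([32, 32, 426]);
translate([634, 683, 0]) cube([32, 32, 426]);
translate([231, 682, 455]) cube([435, 33, 485]);


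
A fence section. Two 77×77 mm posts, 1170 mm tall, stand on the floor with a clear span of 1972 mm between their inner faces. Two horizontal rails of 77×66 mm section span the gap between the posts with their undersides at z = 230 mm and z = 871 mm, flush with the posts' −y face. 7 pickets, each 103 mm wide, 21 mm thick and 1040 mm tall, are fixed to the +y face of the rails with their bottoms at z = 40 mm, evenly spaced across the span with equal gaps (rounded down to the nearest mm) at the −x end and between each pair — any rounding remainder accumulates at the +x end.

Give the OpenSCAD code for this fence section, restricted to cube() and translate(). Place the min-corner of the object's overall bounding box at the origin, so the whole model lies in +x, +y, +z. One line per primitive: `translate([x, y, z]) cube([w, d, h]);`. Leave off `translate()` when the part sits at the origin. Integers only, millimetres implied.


cube([77, 77, 1170]);
translate([2049, 0, 0]) cube([77, 77, 1170]);
translate([77, 0, 230]) cube([1972, 77, 66]);
translate([77, 0, 871]) cube([1972, 77, 66]);
translate([233, 77, 40]) cube([103, 21, 1040]);
translate([492, 77, 40]) cube([103, 21, 1040]);
translate([751, 77, 40]) cube([103, 21, 1040]);
translate([1010, 77, 40]) cube([103, 21, 1040]);
translate([1269, 77, 40]) cube([103, 21, 1040]);
translate([1528, 77, 40]) cube([103, 21, 1040]);
translate([1787, 77, 40]) cube([103, 21, 1040]);


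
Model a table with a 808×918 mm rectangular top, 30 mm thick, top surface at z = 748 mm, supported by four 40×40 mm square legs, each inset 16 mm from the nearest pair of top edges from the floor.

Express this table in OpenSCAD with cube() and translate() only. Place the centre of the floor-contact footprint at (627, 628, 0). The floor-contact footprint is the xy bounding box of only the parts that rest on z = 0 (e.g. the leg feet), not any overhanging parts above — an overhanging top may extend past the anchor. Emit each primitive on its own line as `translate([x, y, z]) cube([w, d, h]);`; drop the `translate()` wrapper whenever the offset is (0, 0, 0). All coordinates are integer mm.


translate([223, 169, 718]) cube([808, 918, 30]);
translate([239, 185, 0]) cube([40, 40, 718]);
translate([975, 185, 0]) cube([40, 40, 718]);
translate([239, 1031, 0]) cube([40, 40, 718]);
translate([975, 1031, 0]) cube([40, 40, 718]);


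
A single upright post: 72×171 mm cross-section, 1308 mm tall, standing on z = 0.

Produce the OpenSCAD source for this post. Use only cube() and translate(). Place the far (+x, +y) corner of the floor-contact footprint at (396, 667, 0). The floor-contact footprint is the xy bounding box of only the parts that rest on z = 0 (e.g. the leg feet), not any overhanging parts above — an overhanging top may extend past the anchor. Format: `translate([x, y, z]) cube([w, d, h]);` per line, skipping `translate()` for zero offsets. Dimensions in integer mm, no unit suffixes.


translate([324, 496, 0]) cube([72, 171, 1308]);


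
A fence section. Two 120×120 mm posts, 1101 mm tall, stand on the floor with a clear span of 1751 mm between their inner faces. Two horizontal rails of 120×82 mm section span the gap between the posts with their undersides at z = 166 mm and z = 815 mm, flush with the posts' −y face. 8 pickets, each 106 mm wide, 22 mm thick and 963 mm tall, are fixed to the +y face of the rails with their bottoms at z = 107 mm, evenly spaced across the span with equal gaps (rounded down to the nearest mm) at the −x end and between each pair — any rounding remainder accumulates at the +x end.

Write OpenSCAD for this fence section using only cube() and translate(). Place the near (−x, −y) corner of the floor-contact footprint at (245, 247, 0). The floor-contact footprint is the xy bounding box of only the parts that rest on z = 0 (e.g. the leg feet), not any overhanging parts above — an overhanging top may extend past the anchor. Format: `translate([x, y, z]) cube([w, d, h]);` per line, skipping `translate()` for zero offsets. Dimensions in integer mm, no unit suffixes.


translate([245, 247, 0]) cube([120, 120, 1101]);
translate([2116, 247, 0]) cube([120, 120, 1101]);
translate([365, 247, 166]) cube([1751, 120, 82]);
translate([365, 247, 815]) cube([1751, 120, 82]);
translate([465, 367, 107]) cube([106, 22, 963]);
translate([671, 367, 107]) cube([106, 22, 963]);
translate([877, 367, 107]) cube([106, 22, 963]);
translate([1083, 367, 107]) cube([106, 22, 963]);
translate([1289, 367, 107]) cube([106, 22, 963]);
translate([1495, 367, 107]) cube([106, 22, 963]);
translate([1701, 367, 107]) cube([106, 22, 963]);
translate([1907, 367, 107]) cube([106, 22, 963]);


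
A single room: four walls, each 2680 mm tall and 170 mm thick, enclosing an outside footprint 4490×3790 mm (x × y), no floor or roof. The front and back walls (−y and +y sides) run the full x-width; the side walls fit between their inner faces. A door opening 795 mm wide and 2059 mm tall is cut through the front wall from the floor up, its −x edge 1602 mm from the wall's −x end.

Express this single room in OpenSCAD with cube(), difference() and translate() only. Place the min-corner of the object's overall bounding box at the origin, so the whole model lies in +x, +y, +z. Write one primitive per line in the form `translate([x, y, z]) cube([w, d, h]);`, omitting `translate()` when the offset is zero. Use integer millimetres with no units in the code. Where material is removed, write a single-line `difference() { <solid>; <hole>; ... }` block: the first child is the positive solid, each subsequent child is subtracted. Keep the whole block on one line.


difference() { cube([4490, 170, 2680]); translate([1602, 0, 0]) cube([795, 170, 2059]); }
translate([0, 3620, 0]) cube([4490, 170, 2680]);
translate([0, 170, 0]) cube([170, 3450, 2680]);
translate([4320, 170, 0]) cube([170, 3450, 2680]);


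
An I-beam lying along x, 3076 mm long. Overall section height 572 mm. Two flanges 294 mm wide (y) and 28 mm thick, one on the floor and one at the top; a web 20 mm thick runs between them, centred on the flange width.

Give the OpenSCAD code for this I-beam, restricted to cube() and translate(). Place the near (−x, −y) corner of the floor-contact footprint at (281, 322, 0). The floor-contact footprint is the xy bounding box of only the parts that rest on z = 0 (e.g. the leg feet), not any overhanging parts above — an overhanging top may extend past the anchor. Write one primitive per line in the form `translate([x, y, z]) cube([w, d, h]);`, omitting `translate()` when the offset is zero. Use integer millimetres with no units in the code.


translate([281, 322, 0]) cube([3076, 294, 28]);
translate([281, 459, 28]) cube([3076, 20, 516]);
translate([281, 322, 544]) cube([3076, 294, 28]);


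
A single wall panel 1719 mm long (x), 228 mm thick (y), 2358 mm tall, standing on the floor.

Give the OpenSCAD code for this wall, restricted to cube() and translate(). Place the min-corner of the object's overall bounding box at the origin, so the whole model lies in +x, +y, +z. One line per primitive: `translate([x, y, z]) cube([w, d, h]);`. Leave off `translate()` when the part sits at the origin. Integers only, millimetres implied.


cube([1719, 228, 2358]);


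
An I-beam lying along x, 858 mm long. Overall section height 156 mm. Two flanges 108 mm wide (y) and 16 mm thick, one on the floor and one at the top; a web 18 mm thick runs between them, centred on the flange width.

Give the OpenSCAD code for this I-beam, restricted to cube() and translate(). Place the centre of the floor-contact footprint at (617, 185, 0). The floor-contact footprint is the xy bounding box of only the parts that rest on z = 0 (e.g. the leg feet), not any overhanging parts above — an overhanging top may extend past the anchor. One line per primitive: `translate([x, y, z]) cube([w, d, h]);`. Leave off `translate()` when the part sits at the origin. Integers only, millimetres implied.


translate([188, 131, 0]) cube([858, 108, 16]);
translate([188, 176, 16]) cube([858, 18, 124]);
translate([188, 131, 140]) cube([858, 108, 16]);


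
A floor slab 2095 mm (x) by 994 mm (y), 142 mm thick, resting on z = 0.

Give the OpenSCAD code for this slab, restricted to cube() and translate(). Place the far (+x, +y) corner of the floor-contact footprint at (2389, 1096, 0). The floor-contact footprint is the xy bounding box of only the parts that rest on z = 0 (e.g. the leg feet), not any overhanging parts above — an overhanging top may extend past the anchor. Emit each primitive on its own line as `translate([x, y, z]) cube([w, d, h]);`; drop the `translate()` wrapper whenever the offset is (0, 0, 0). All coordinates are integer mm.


translate([294, 102, 0]) cube([2095, 994, 142]);


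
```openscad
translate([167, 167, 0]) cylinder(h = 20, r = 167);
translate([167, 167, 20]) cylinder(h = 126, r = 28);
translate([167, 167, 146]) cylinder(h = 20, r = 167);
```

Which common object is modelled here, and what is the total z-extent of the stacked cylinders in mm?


A spool. The overall height is 166 mm.

Three coaxial cylinders, large–small–large — a spool. Two 20 mm flanges and a 126 mm core give 20 + 126 + 20 = 166 mm.


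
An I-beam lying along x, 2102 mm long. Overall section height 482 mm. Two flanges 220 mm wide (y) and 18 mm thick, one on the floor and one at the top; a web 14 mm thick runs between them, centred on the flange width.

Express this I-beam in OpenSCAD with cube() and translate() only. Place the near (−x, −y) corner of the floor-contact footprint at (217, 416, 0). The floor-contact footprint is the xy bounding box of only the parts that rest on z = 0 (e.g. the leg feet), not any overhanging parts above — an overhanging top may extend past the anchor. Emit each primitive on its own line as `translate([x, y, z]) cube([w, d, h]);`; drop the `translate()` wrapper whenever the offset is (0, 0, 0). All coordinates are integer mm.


translate([217, 416, 0]) cube([2102, 220, 18]);
translate([217, 519, 18]) cube([2102, 14, 446]);
translate([217, 416, 464]) cube([2102, 220, 18]);


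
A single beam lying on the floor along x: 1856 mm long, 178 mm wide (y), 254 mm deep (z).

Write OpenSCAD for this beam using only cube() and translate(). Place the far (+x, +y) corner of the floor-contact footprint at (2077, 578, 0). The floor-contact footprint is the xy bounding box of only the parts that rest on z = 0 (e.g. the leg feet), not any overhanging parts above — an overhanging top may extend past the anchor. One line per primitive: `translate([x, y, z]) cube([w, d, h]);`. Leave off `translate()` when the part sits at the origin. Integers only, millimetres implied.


translate([221, 400, 0]) cube([1856, 178, 254]);


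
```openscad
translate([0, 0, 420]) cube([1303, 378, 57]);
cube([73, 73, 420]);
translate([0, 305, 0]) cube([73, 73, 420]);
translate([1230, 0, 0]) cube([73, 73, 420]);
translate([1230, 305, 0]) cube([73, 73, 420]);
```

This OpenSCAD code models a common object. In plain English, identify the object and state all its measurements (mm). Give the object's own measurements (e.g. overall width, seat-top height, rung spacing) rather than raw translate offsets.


A bench: a 1303×378 mm seat slab, 57 mm thick, top at z = 477 mm, on four 73×73 mm square legs flush with the seat corners and standing on z = 0.


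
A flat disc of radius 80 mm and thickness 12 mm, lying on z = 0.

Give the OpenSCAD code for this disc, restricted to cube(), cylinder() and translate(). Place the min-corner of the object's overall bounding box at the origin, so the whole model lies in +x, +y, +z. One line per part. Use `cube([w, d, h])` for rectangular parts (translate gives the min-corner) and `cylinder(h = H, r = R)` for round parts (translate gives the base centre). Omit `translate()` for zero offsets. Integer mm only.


translate([80, 80, 0]) cylinder(h = 12, r = 80);


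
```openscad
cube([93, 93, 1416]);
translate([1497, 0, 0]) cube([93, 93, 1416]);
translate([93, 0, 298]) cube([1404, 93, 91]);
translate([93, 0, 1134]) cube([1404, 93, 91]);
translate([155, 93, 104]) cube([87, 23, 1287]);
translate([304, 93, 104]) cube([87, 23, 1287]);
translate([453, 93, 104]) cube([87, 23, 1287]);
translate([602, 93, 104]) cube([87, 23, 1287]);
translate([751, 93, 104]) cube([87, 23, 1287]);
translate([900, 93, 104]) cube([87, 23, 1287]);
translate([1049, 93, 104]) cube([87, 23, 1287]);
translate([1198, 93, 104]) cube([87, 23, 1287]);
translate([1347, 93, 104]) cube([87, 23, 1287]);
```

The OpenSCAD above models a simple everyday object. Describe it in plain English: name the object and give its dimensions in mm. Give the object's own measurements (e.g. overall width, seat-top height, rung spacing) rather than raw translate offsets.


A fence section. Two 93×93 mm posts, 1416 mm tall, stand on the floor with a clear span of 1404 mm between their inner faces. Two horizontal rails of 93×91 mm section span the gap between the posts with their undersides at z = 298 mm and z = 1134 mm, flush with the posts' −y face. 9 pickets, each 87 mm wide, 23 mm thick and 1287 mm tall, are fixed to the +y face of the rails with their bottoms at z = 104 mm, spaced across the span with a 62 mm gap after the −x post and between neighbouring pickets, with 63 mm left before the +x post.


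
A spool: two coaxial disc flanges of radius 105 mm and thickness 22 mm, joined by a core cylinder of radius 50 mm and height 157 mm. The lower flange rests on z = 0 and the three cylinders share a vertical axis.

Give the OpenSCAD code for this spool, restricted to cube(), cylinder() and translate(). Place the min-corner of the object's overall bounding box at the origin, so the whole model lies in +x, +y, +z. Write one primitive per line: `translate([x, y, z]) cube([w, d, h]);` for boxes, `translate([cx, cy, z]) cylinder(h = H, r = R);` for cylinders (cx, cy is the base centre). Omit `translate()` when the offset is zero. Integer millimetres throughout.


translate([105, 105, 0]) cylinder(h = 22, r = 105);
translate([105, 105, 22]) cylinder(h = 157, r = 50);
translate([105, 105, 179]) cylinder(h = 22, r = 105);


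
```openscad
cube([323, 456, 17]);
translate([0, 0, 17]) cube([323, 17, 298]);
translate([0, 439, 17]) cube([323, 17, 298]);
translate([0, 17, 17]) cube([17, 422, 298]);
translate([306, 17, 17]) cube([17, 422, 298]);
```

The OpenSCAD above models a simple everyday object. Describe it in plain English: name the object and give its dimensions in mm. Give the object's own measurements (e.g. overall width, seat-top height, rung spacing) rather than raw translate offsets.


An open-topped rectangular box: outside dimensions 323×456×315 mm, with a uniform wall and base thickness of 17 mm. The base is a full 323×456 slab on the floor; four walls sit on top of the base. The front and back walls (the −y and +y sides) span the full width; the two side walls fit between them.


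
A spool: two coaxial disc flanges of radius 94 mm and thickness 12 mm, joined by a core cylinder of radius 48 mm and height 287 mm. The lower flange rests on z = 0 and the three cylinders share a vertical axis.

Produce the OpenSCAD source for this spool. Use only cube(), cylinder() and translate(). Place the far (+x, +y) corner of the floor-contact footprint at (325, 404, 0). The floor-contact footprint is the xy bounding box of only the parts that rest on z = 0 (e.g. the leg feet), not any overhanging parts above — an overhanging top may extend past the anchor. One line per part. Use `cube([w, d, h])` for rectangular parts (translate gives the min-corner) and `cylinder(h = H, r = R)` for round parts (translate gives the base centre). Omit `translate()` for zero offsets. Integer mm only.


translate([231, 310, 0]) cylinder(h = 12, r = 94);
translate([231, 310, 12]) cylinder(h = 287, r = 48);
translate([231, 310, 299]) cylinder(h = 12, r = 94);


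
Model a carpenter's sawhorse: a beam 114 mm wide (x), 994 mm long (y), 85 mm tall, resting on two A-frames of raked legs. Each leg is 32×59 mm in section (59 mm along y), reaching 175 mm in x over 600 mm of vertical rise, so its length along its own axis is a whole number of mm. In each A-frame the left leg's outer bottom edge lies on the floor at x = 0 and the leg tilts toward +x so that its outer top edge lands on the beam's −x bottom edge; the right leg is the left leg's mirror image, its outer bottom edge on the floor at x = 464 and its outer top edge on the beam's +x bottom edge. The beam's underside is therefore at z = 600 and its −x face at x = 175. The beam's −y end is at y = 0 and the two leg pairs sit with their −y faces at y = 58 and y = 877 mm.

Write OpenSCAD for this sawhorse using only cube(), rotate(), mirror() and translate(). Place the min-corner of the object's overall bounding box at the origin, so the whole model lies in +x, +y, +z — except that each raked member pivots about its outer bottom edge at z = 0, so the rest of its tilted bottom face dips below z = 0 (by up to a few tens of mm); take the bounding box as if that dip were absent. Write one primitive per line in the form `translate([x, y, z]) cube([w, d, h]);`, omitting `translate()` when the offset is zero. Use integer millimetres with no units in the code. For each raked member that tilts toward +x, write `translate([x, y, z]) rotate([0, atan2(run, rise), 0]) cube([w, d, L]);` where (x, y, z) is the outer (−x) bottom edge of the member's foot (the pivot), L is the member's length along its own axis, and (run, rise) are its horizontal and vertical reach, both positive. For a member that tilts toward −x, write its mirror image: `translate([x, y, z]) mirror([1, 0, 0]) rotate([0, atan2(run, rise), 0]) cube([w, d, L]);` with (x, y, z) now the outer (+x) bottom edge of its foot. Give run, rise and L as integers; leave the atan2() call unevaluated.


translate([175, 0, 600]) cube([114, 994, 85]);
translate([0, 58, 0]) rotate([0, atan2(175, 600), 0]) cube([32, 59, 625]);
translate([464, 58, 0]) mirror([1, 0, 0]) rotate([0, atan2(175, 600), 0]) cube([32, 59, 625]);
translate([0, 877, 0]) rotate([0, atan2(175, 600), 0]) cube([32, 59, 625]);
translate([464, 877, 0]) mirror([1, 0, 0]) rotate([0, atan2(175, 600), 0]) cube([32, 59, 625]);


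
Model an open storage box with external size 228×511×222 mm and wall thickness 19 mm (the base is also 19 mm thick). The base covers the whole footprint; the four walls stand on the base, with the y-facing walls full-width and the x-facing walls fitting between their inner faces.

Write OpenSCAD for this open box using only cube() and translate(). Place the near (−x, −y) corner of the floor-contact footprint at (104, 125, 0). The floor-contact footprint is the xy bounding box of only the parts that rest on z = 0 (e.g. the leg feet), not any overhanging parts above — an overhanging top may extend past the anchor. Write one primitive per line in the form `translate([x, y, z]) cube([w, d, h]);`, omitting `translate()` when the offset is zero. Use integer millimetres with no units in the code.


translate([104, 125, 0]) cube([228, 511, 19]);
translate([104, 125, 19]) cube([228, 19, 203]);
translate([104, 617, 19]) cube([228, 19, 203]);
translate([104, 144, 19]) cube([19, 473, 203]);
translate([313, 144, 19]) cube([19, 473, 203]);


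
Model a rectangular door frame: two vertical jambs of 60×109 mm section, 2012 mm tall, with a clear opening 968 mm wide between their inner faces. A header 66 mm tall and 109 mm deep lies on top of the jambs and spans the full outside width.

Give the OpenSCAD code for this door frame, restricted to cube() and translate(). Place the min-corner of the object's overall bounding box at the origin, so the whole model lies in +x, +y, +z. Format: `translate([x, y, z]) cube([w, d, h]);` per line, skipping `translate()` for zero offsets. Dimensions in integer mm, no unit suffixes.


cube([60, 109, 2012]);
translate([1028, 0, 0]) cube([60, 109, 2012]);
translate([0, 0, 2012]) cube([1088, 109, 66]);


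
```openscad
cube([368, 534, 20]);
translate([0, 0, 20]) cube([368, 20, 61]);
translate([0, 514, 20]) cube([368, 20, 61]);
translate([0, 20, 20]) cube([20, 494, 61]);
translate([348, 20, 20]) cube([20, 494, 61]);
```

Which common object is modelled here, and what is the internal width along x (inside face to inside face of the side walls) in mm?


An open box. The internal width is 328 mm.

A 368×534 base slab with four walls standing on it — an open box. The base is 368 mm wide and the walls are 20 mm thick, so the internal width is 368 − 2 × 20 = 328 mm.


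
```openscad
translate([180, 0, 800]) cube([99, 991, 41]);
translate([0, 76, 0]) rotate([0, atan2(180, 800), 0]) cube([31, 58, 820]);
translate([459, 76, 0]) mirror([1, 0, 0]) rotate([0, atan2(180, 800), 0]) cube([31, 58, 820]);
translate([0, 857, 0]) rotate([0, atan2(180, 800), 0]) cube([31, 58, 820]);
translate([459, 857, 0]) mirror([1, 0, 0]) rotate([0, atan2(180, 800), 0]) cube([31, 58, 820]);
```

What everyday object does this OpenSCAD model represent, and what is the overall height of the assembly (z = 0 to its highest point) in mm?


A sawhorse. The overall height is 841 mm.

A beam across two mirrored pairs of raked legs — a sawhorse. The beam's underside is at z = 800 (matching the legs' vertical rise in atan2(180, 800)) and the beam is 41 mm tall, so its top is at 800 + 41 = 841 mm. The raked legs top out at the beam's underside, so that is the highest point.


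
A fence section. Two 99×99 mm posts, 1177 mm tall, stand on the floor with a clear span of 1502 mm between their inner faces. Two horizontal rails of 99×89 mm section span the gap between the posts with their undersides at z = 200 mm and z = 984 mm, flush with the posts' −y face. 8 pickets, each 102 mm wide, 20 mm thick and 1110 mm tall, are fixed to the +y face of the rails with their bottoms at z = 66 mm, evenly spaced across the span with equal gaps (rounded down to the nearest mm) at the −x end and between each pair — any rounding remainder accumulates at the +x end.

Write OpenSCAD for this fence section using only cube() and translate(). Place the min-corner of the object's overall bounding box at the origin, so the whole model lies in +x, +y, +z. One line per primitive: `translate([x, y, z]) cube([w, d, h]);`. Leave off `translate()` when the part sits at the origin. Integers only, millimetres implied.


cube([99, 99, 1177]);
translate([1601, 0, 0]) cube([99, 99, 1177]);
translate([99, 0, 200]) cube([1502, 99, 89]);
translate([99, 0, 984]) cube([1502, 99, 89]);
translate([175, 99, 66]) cube([102, 20, 1110]);
translate([353, 99, 66]) cube([102, 20, 1110]);
translate([531, 99, 66]) cube([102, 20, 1110]);
translate([709, 99, 66]) cube([102, 20, 1110]);
translate([887, 99, 66]) cube([102, 20, 1110]);
translate([1065, 99, 66]) cube([102, 20, 1110]);
translate([1243, 99, 66]) cube([102, 20, 1110]);
translate([1421, 99, 66]) cube([102, 20, 1110]);


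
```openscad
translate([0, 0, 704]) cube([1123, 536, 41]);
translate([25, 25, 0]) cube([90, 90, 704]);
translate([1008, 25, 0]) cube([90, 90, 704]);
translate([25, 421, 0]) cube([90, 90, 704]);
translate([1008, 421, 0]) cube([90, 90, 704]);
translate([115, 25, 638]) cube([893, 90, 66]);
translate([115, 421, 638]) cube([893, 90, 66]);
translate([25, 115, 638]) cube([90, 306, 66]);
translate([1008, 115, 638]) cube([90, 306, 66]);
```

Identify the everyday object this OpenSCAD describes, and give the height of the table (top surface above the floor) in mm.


A table. The table height is 745 mm.

A 1123×536×41 slab sits at z = 704 on four 90 mm square posts — a table. The top surface is at 704 + 41 = 745 mm.


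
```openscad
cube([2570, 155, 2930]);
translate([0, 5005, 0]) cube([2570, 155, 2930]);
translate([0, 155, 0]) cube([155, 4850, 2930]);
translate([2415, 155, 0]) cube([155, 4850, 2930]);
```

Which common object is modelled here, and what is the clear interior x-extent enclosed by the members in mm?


A house (or room) frame. The interior width is 2260 mm.

Four 2930 mm walls enclosing a rectangle with no floor or roof — a room or house frame. Outside width is 2570 mm and wall thickness is 155 mm, so the interior width is 2570 − 2 × 155 = 2260 mm.


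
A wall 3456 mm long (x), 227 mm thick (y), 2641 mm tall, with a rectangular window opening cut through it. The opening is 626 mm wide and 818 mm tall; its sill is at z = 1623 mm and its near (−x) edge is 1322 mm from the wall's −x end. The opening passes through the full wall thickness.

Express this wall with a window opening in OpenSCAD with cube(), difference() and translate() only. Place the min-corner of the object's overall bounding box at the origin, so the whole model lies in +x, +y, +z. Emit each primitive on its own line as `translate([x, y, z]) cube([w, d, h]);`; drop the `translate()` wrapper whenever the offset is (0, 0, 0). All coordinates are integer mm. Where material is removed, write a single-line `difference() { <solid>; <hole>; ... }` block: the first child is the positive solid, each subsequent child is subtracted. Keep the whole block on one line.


difference() { cube([3456, 227, 2641]); translate([1322, 0, 1623]) cube([626, 227, 818]); }


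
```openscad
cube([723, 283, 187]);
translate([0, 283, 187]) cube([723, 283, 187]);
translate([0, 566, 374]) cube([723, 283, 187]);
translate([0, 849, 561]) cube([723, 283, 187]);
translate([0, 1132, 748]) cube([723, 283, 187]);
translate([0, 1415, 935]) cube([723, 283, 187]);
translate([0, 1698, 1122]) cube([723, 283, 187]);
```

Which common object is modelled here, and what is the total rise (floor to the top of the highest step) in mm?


A staircase. The total rise is 1309 mm.

7 identical blocks, each offset up and back from the previous — a staircase. Each step is 187 mm tall and there are 7 of them, so the total rise is 7 × 187 = 1309 mm.
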